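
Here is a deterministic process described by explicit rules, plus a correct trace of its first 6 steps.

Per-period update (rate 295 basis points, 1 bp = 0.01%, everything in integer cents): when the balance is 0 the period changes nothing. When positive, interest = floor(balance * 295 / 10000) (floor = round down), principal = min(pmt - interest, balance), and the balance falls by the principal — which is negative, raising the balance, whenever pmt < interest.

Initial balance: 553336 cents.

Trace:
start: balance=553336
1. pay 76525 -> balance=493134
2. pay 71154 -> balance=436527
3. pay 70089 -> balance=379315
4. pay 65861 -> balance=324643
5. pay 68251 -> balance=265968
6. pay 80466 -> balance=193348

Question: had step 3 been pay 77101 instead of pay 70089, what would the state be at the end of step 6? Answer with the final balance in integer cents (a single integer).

(re-executing from step 3 with the substitution; state before step 3: balance=436527)
3. pay 77101 -> balance=372303
4. pay 65861 -> balance=317424
5. pay 68251 -> balance=258537
6. pay 80466 -> balance=185697

185697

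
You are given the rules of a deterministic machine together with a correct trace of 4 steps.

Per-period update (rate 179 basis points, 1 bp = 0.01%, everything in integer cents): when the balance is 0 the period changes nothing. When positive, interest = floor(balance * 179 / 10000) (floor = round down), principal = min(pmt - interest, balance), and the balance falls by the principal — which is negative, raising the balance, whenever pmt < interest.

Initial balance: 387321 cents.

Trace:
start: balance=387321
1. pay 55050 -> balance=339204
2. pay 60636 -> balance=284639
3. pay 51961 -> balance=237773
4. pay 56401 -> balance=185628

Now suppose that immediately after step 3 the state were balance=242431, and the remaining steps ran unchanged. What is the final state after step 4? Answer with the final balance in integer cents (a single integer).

190369

state after step 3 := balance=242431
4. pay 56401 -> balance=190369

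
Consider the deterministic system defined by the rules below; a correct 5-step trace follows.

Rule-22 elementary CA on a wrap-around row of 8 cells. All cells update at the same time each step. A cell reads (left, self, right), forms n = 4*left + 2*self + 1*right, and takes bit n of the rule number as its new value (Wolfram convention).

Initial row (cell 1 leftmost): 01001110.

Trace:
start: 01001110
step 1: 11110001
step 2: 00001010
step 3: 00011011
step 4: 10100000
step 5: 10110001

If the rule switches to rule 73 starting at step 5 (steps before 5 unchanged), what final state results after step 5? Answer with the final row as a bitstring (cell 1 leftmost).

00001110

(re-executing step 5 under rule 73; state before step 5: 10100000)
step 5: 00001110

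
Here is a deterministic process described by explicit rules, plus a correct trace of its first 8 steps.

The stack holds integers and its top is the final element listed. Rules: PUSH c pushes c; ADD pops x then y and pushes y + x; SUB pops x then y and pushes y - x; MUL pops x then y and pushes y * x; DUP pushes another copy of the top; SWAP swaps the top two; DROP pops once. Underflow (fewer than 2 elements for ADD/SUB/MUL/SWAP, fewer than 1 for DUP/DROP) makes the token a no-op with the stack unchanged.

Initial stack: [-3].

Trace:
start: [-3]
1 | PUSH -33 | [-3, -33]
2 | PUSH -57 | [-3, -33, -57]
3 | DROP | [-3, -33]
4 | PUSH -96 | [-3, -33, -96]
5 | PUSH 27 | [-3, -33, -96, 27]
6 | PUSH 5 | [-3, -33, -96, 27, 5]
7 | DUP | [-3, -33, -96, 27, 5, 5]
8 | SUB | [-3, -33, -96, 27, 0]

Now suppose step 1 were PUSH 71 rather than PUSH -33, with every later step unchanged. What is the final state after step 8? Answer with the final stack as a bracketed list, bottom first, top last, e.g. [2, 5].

(re-executing from step 1 with the substitution; state before step 1: [-3])
1 | PUSH 71 | [-3, 71]
2 | PUSH -57 | [-3, 71, -57]
3 | DROP | [-3, 71]
4 | PUSH -96 | [-3, 71, -96]
5 | PUSH 27 | [-3, 71, -96, 27]
6 | PUSH 5 | [-3, 71, -96, 27, 5]
7 | DUP | [-3, 71, -96, 27, 5, 5]
8 | SUB | [-3, 71, -96, 27, 0]

[-3, 71, -96, 27, 0]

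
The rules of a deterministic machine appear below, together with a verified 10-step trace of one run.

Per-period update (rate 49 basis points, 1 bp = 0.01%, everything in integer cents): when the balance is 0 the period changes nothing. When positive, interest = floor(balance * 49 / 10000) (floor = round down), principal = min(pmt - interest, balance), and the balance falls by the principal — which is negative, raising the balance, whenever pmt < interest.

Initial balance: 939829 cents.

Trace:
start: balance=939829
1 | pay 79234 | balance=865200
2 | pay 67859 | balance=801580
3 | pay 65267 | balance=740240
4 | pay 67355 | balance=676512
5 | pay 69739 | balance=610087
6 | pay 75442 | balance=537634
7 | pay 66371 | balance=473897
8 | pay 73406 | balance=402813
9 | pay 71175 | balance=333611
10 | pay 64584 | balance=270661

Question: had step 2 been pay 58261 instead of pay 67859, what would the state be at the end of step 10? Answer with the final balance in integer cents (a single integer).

(re-executing from step 2 with the substitution; state before step 2: balance=865200)
2 | pay 58261 | balance=811178
3 | pay 65267 | balance=749885
4 | pay 67355 | balance=686204
5 | pay 69739 | balance=619827
6 | pay 75442 | balance=547422
7 | pay 66371 | balance=483733
8 | pay 73406 | balance=412697
9 | pay 71175 | balance=343544
10 | pay 64584 | balance=280643

280643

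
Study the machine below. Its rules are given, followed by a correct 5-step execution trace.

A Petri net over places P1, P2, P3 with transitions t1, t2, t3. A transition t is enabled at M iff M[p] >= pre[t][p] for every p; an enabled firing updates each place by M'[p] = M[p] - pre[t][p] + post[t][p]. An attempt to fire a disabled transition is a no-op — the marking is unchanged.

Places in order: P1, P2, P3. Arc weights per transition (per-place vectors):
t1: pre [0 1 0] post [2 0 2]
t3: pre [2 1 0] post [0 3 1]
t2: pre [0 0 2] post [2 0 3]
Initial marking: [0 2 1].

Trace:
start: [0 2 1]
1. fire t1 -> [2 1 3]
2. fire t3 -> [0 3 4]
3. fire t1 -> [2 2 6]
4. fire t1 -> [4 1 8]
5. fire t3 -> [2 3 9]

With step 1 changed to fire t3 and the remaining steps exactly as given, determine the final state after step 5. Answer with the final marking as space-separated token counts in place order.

(re-executing from step 1 with the substitution; state before step 1: [0 2 1])
1. fire t3 -> [0 2 1]
2. fire t3 -> [0 2 1]
3. fire t1 -> [2 1 3]
4. fire t1 -> [4 0 5]
5. fire t3 -> [4 0 5]

4 0 5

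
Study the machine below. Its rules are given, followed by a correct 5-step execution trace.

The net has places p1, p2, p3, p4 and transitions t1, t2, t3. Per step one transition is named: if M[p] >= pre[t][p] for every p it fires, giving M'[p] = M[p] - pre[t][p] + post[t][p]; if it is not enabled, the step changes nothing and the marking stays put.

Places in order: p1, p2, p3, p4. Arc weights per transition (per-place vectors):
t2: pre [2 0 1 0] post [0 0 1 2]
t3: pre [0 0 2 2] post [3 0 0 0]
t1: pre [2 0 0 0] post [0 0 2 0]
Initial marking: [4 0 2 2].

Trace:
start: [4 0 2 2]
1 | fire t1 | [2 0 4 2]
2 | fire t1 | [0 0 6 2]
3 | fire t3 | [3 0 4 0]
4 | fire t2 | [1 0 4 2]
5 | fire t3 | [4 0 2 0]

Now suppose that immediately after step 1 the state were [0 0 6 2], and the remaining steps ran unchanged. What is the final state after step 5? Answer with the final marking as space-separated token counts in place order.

state after step 1 := [0 0 6 2]
2 | fire t1 | [0 0 6 2]
3 | fire t3 | [3 0 4 0]
4 | fire t2 | [1 0 4 2]
5 | fire t3 | [4 0 2 0]

4 0 2 0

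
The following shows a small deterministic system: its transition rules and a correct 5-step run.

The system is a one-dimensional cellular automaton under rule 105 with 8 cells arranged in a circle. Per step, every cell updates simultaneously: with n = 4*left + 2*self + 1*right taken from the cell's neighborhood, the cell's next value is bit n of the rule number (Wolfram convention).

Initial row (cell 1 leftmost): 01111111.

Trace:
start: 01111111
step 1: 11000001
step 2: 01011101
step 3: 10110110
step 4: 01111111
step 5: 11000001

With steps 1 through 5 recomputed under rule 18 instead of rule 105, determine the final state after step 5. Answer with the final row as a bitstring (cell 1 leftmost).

(re-executing steps 1..5 under rule 18; state before step 1: 01111111)
step 1: 00000000
step 2: 00000000
step 3: 00000000
step 4: 00000000
step 5: 00000000

00000000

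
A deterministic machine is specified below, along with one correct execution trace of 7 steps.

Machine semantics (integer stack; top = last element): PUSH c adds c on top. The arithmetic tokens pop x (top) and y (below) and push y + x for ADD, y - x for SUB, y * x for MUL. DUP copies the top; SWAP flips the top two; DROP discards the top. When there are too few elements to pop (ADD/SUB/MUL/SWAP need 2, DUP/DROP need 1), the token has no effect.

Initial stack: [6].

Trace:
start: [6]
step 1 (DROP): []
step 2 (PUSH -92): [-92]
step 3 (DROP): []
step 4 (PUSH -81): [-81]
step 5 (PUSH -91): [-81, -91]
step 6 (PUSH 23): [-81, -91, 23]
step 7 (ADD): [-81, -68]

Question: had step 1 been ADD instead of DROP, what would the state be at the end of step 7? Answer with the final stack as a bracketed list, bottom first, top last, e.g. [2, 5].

[6, -81, -68]

(re-executing from step 1 with the substitution; state before step 1: [6])
step 1 (ADD): [6]
step 2 (PUSH -92): [6, -92]
step 3 (DROP): [6]
step 4 (PUSH -81): [6, -81]
step 5 (PUSH -91): [6, -81, -91]
step 6 (PUSH 23): [6, -81, -91, 23]
step 7 (ADD): [6, -81, -68]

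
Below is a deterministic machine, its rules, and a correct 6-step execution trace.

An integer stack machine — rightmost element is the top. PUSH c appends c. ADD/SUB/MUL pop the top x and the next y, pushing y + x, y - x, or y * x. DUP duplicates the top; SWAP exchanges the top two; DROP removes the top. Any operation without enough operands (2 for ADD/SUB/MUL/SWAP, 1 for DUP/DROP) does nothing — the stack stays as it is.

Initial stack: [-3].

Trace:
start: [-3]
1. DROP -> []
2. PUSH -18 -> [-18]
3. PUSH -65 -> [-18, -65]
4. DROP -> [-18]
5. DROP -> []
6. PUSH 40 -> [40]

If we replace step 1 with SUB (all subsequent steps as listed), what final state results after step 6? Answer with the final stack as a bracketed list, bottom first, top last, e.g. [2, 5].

[-3, 40]

(re-executing from step 1 with the substitution; state before step 1: [-3])
1. SUB -> [-3]
2. PUSH -18 -> [-3, -18]
3. PUSH -65 -> [-3, -18, -65]
4. DROP -> [-3, -18]
5. DROP -> [-3]
6. PUSH 40 -> [-3, 40]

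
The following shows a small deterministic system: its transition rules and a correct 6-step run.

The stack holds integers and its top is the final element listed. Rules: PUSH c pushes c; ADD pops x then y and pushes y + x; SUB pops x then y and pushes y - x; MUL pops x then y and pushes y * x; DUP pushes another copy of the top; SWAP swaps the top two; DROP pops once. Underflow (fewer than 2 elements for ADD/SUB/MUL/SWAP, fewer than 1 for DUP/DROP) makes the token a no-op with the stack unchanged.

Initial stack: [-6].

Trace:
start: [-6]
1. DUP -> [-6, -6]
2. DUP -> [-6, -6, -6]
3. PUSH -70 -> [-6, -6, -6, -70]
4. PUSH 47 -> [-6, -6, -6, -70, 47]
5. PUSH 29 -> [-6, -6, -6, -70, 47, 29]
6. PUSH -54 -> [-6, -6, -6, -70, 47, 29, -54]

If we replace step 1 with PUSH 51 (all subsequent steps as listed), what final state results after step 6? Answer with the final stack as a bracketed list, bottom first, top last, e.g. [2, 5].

[-6, 51, 51, -70, 47, 29, -54]

(re-executing from step 1 with the substitution; state before step 1: [-6])
1. PUSH 51 -> [-6, 51]
2. DUP -> [-6, 51, 51]
3. PUSH -70 -> [-6, 51, 51, -70]
4. PUSH 47 -> [-6, 51, 51, -70, 47]
5. PUSH 29 -> [-6, 51, 51, -70, 47, 29]
6. PUSH -54 -> [-6, 51, 51, -70, 47, 29, -54]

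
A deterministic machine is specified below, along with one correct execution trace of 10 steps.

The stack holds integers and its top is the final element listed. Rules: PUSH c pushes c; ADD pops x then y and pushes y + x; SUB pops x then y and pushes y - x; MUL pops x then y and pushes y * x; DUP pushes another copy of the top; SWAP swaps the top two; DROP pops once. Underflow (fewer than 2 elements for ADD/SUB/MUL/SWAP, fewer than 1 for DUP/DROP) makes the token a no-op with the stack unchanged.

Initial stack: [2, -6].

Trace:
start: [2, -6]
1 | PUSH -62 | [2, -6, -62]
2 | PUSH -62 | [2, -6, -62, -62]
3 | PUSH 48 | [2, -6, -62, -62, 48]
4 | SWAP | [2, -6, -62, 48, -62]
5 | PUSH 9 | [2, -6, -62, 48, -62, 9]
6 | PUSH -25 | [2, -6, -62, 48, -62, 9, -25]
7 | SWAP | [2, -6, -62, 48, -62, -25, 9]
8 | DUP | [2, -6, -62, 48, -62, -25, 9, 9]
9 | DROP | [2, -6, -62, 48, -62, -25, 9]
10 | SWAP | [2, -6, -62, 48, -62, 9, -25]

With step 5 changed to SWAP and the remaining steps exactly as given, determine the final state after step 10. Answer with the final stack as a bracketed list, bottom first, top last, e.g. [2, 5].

(re-executing from step 5 with the substitution; state before step 5: [2, -6, -62, 48, -62])
5 | SWAP | [2, -6, -62, -62, 48]
6 | PUSH -25 | [2, -6, -62, -62, 48, -25]
7 | SWAP | [2, -6, -62, -62, -25, 48]
8 | DUP | [2, -6, -62, -62, -25, 48, 48]
9 | DROP | [2, -6, -62, -62, -25, 48]
10 | SWAP | [2, -6, -62, -62, 48, -25]

[2, -6, -62, -62, 48, -25]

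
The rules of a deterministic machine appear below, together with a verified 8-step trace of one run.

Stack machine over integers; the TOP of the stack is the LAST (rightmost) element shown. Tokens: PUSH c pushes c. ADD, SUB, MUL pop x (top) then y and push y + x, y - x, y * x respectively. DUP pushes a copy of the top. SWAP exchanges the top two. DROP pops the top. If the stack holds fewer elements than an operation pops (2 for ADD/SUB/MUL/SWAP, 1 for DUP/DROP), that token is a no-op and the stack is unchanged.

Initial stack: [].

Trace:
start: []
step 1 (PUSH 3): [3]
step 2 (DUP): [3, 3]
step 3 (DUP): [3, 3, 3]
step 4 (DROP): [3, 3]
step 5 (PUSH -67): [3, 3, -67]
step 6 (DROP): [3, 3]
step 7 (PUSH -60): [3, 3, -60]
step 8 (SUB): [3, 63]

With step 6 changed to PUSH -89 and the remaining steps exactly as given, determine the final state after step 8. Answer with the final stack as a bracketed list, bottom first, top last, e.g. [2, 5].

(re-executing from step 6 with the substitution; state before step 6: [3, 3, -67])
step 6 (PUSH -89): [3, 3, -67, -89]
step 7 (PUSH -60): [3, 3, -67, -89, -60]
step 8 (SUB): [3, 3, -67, -29]

[3, 3, -67, -29]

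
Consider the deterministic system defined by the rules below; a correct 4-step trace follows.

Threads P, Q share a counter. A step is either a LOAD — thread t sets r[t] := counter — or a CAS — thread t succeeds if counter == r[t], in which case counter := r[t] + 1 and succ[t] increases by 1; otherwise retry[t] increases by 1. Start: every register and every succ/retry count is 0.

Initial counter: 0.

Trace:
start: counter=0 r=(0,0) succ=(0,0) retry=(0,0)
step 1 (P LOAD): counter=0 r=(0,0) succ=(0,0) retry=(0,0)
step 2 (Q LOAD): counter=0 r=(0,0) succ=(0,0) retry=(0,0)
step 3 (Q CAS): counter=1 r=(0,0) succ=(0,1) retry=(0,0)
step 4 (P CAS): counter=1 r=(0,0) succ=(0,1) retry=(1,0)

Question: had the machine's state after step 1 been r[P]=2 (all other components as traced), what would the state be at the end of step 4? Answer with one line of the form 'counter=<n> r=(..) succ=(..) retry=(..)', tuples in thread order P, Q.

state after step 1 := counter=0 r=(2,0) succ=(0,0) retry=(0,0)
step 2 (Q LOAD): counter=0 r=(2,0) succ=(0,0) retry=(0,0)
step 3 (Q CAS): counter=1 r=(2,0) succ=(0,1) retry=(0,0)
step 4 (P CAS): counter=1 r=(2,0) succ=(0,1) retry=(1,0)

counter=1 r=(2,0) succ=(0,1) retry=(1,0)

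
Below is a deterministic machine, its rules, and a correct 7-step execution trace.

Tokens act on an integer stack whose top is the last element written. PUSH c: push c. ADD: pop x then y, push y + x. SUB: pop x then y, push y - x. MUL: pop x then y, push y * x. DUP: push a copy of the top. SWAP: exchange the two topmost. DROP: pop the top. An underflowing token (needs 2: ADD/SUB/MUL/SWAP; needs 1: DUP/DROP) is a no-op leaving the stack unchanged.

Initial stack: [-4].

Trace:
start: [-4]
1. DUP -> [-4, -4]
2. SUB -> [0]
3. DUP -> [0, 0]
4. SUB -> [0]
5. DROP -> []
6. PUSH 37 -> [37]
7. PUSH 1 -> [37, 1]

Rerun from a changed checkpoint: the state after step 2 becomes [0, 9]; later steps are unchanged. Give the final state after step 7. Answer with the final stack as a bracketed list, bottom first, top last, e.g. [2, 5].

state after step 2 := [0, 9]
3. DUP -> [0, 9, 9]
4. SUB -> [0, 0]
5. DROP -> [0]
6. PUSH 37 -> [0, 37]
7. PUSH 1 -> [0, 37, 1]

[0, 37, 1]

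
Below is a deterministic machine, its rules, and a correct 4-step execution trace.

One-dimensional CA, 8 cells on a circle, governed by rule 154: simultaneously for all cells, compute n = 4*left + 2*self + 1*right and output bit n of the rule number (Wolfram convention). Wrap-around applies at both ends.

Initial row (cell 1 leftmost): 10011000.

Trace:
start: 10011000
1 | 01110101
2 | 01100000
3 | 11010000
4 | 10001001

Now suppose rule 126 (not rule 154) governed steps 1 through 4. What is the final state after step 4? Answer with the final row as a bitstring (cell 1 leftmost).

11011111

(re-executing steps 1..4 under rule 126; state before step 1: 10011000)
1 | 11111101
2 | 00000111
3 | 10001101
4 | 11011111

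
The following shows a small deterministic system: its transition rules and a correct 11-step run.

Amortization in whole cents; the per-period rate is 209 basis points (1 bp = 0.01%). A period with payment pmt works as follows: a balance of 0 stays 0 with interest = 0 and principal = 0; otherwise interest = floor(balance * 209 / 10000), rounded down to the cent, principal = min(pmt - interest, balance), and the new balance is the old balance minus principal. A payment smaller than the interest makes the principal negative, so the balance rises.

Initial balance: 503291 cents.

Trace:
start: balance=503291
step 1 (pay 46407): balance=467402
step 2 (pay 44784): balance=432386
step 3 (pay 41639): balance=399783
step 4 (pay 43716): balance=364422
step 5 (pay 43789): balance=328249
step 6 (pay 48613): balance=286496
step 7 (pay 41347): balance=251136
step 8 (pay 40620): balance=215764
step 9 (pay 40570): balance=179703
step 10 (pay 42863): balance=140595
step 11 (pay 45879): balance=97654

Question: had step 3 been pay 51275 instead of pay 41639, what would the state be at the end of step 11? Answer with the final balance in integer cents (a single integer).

86284

(re-executing from step 3 with the substitution; state before step 3: balance=432386)
step 3 (pay 51275): balance=390147
step 4 (pay 43716): balance=354585
step 5 (pay 43789): balance=318206
step 6 (pay 48613): balance=276243
step 7 (pay 41347): balance=240669
step 8 (pay 40620): balance=205078
step 9 (pay 40570): balance=168794
step 10 (pay 42863): balance=129458
step 11 (pay 45879): balance=86284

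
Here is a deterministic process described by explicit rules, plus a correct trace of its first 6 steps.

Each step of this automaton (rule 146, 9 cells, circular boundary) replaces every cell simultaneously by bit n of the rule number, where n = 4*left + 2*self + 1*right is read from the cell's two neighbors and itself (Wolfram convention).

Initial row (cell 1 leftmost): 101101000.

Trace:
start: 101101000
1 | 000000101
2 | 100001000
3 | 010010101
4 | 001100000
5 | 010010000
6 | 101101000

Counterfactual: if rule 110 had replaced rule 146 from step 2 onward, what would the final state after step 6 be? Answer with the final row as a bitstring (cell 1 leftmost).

(re-executing steps 2..6 under rule 110; state before step 2: 000000101)
2 | 000001111
3 | 000011001
4 | 000111011
5 | 001101111
6 | 011111001

011111001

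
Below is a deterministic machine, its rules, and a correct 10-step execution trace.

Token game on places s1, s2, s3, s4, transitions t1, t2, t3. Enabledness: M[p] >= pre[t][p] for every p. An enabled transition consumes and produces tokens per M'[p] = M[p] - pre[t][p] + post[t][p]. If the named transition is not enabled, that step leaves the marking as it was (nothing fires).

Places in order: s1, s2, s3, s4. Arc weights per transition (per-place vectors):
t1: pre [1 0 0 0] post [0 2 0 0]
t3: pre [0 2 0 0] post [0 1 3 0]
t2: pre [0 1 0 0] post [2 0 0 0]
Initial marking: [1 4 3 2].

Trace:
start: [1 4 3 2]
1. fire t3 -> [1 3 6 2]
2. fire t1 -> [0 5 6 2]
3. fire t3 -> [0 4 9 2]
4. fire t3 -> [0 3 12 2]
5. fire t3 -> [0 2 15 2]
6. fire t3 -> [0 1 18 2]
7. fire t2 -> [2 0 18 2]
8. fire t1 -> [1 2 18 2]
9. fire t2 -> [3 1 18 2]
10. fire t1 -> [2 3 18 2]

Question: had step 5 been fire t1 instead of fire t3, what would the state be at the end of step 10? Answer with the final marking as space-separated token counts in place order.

2 4 15 2

(re-executing from step 5 with the substitution; state before step 5: [0 3 12 2])
5. fire t1 -> [0 3 12 2]
6. fire t3 -> [0 2 15 2]
7. fire t2 -> [2 1 15 2]
8. fire t1 -> [1 3 15 2]
9. fire t2 -> [3 2 15 2]
10. fire t1 -> [2 4 15 2]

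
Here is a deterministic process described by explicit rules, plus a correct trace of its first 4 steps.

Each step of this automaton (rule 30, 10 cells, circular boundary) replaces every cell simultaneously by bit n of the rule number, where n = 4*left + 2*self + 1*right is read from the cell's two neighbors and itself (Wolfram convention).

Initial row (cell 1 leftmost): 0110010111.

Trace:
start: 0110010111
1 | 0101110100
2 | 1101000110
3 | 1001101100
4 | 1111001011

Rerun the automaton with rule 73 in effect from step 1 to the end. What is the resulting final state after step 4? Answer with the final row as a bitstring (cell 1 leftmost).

0110110101

(re-executing steps 1..4 under rule 73; state before step 1: 0110010111)
1 | 0110000101
2 | 0110110000
3 | 0110110111
4 | 0110110101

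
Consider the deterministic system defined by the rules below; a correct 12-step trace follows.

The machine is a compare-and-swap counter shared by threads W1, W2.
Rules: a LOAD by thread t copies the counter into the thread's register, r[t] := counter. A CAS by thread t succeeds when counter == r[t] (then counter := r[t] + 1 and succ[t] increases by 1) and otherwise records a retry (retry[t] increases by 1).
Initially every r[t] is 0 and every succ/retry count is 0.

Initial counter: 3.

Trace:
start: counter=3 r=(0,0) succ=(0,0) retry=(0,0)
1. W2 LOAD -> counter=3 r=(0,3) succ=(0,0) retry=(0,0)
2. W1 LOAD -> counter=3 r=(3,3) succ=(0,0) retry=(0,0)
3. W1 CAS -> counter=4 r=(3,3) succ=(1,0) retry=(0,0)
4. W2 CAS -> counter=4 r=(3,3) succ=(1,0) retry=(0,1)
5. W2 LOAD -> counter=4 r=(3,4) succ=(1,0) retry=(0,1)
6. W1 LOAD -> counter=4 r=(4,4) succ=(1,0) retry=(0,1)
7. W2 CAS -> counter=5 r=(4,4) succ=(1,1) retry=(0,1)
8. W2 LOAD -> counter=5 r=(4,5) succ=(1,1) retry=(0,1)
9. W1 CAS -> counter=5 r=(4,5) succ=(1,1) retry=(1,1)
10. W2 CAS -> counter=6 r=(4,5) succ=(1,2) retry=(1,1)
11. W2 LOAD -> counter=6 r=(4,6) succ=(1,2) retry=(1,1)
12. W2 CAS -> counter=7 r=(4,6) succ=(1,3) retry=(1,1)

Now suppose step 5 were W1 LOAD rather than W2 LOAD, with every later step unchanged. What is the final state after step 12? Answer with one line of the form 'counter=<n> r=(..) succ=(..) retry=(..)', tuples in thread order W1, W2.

counter=6 r=(4,5) succ=(2,1) retry=(0,3)

(re-executing from step 5 with the substitution; state before step 5: counter=4 r=(3,3) succ=(1,0) retry=(0,1))
5. W1 LOAD -> counter=4 r=(4,3) succ=(1,0) retry=(0,1)
6. W1 LOAD -> counter=4 r=(4,3) succ=(1,0) retry=(0,1)
7. W2 CAS -> counter=4 r=(4,3) succ=(1,0) retry=(0,2)
8. W2 LOAD -> counter=4 r=(4,4) succ=(1,0) retry=(0,2)
9. W1 CAS -> counter=5 r=(4,4) succ=(2,0) retry=(0,2)
10. W2 CAS -> counter=5 r=(4,4) succ=(2,0) retry=(0,3)
11. W2 LOAD -> counter=5 r=(4,5) succ=(2,0) retry=(0,3)
12. W2 CAS -> counter=6 r=(4,5) succ=(2,1) retry=(0,3)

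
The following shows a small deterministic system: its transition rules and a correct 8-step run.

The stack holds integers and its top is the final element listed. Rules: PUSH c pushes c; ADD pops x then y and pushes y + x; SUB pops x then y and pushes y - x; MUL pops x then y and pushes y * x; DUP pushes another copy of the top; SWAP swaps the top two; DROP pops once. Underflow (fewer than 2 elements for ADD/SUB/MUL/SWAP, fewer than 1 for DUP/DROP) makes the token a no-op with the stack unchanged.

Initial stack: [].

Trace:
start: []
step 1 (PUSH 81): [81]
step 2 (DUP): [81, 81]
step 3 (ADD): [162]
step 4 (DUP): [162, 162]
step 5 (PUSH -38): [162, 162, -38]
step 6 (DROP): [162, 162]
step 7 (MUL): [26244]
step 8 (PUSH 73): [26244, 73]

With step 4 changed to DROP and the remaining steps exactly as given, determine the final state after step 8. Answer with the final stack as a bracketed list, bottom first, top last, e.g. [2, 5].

(re-executing from step 4 with the substitution; state before step 4: [162])
step 4 (DROP): []
step 5 (PUSH -38): [-38]
step 6 (DROP): []
step 7 (MUL): []
step 8 (PUSH 73): [73]

[73]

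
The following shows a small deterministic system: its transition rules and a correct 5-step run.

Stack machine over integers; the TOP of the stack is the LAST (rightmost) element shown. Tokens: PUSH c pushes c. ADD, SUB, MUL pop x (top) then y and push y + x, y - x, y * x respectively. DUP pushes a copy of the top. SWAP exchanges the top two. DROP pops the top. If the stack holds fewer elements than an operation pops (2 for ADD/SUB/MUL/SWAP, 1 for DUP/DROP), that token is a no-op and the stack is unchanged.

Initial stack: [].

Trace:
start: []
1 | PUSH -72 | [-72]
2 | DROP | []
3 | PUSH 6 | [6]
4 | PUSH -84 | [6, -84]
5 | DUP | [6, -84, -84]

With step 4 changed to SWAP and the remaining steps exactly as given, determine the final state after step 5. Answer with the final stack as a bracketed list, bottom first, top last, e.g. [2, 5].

[6, 6]

(re-executing from step 4 with the substitution; state before step 4: [6])
4 | SWAP | [6]
5 | DUP | [6, 6]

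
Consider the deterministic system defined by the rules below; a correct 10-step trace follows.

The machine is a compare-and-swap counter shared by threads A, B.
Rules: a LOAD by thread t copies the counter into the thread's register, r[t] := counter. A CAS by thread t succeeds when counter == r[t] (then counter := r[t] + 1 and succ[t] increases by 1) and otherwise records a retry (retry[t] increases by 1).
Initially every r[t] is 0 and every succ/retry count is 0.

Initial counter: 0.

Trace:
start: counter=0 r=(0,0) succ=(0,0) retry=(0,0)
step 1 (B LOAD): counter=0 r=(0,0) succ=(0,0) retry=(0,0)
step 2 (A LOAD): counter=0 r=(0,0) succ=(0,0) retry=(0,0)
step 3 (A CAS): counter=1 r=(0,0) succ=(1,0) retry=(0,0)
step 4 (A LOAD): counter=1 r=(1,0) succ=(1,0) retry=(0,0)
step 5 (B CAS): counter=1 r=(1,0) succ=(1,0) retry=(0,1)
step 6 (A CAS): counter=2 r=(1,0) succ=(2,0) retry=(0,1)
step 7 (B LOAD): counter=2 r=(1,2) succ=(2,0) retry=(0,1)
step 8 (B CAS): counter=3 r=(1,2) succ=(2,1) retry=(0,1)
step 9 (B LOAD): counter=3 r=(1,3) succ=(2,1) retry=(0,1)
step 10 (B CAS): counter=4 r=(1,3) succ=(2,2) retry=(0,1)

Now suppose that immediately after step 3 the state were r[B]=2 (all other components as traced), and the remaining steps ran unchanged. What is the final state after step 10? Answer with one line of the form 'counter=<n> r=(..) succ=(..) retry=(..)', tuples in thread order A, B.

counter=4 r=(1,3) succ=(2,2) retry=(0,1)

state after step 3 := counter=1 r=(0,2) succ=(1,0) retry=(0,0)
step 4 (A LOAD): counter=1 r=(1,2) succ=(1,0) retry=(0,0)
step 5 (B CAS): counter=1 r=(1,2) succ=(1,0) retry=(0,1)
step 6 (A CAS): counter=2 r=(1,2) succ=(2,0) retry=(0,1)
step 7 (B LOAD): counter=2 r=(1,2) succ=(2,0) retry=(0,1)
step 8 (B CAS): counter=3 r=(1,2) succ=(2,1) retry=(0,1)
step 9 (B LOAD): counter=3 r=(1,3) succ=(2,1) retry=(0,1)
step 10 (B CAS): counter=4 r=(1,3) succ=(2,2) retry=(0,1)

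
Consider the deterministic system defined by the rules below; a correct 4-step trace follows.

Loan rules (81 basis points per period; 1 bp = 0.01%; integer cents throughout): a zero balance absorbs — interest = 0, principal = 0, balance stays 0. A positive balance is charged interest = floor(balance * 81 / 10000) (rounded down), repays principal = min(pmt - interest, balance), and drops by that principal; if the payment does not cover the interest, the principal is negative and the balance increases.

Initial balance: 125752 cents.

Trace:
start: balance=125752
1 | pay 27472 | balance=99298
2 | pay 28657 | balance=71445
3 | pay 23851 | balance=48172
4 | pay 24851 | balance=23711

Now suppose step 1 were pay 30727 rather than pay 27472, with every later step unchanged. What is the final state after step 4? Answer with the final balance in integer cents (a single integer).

20376

(re-executing from step 1 with the substitution; state before step 1: balance=125752)
1 | pay 30727 | balance=96043
2 | pay 28657 | balance=68163
3 | pay 23851 | balance=44864
4 | pay 24851 | balance=20376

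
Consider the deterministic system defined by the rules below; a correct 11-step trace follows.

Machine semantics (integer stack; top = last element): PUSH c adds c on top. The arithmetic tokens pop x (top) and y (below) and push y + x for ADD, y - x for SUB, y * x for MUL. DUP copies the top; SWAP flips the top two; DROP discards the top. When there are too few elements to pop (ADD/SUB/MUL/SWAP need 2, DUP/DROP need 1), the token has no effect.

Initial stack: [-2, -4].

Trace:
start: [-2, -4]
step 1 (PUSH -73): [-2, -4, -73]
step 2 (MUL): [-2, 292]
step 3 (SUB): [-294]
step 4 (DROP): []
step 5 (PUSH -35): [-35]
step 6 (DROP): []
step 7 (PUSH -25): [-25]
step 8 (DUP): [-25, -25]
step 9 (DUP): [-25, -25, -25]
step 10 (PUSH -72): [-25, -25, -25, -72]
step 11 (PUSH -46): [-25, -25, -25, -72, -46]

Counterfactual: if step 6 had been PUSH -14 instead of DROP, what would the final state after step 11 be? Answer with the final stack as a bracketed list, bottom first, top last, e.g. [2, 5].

(re-executing from step 6 with the substitution; state before step 6: [-35])
step 6 (PUSH -14): [-35, -14]
step 7 (PUSH -25): [-35, -14, -25]
step 8 (DUP): [-35, -14, -25, -25]
step 9 (DUP): [-35, -14, -25, -25, -25]
step 10 (PUSH -72): [-35, -14, -25, -25, -25, -72]
step 11 (PUSH -46): [-35, -14, -25, -25, -25, -72, -46]

[-35, -14, -25, -25, -25, -72, -46]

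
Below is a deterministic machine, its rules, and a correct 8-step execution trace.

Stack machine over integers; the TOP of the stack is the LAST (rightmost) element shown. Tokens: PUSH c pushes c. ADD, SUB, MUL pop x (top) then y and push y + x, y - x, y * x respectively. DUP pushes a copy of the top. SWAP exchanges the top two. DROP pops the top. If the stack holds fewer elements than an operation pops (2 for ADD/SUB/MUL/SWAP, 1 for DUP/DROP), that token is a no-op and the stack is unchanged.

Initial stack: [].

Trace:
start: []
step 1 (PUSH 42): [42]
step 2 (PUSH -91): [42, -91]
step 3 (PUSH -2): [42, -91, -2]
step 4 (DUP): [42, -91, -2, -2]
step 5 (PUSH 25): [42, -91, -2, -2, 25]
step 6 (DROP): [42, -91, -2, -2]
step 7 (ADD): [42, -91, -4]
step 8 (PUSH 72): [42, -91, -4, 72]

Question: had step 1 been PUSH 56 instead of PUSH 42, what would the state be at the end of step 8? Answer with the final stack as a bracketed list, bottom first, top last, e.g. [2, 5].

[56, -91, -4, 72]

(re-executing from step 1 with the substitution; state before step 1: [])
step 1 (PUSH 56): [56]
step 2 (PUSH -91): [56, -91]
step 3 (PUSH -2): [56, -91, -2]
step 4 (DUP): [56, -91, -2, -2]
step 5 (PUSH 25): [56, -91, -2, -2, 25]
step 6 (DROP): [56, -91, -2, -2]
step 7 (ADD): [56, -91, -4]
step 8 (PUSH 72): [56, -91, -4, 72]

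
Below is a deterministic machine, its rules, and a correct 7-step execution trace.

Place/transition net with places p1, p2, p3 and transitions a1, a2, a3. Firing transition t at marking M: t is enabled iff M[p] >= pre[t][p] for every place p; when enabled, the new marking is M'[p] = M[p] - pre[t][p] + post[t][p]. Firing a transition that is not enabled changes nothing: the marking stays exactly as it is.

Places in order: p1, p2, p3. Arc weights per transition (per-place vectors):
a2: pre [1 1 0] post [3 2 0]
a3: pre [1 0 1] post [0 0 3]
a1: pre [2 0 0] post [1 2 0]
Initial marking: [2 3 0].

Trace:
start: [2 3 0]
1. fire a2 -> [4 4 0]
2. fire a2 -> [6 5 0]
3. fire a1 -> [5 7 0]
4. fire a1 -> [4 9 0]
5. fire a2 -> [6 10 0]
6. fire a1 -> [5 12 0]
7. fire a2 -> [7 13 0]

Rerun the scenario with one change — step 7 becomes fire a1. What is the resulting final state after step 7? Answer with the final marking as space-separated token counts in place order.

(re-executing from step 7 with the substitution; state before step 7: [5 12 0])
7. fire a1 -> [4 14 0]

4 14 0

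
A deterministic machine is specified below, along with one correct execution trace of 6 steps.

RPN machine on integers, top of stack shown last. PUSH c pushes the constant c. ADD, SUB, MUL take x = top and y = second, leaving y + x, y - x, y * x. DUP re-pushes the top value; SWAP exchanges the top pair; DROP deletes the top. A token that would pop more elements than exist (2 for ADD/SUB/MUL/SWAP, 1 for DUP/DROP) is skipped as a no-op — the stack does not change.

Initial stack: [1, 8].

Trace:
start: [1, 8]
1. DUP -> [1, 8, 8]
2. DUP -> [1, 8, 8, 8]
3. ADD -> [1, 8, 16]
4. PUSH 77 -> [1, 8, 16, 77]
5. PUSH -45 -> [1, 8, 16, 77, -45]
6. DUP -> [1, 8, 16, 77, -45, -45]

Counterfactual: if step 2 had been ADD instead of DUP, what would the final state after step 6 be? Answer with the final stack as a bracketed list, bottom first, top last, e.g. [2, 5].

(re-executing from step 2 with the substitution; state before step 2: [1, 8, 8])
2. ADD -> [1, 16]
3. ADD -> [17]
4. PUSH 77 -> [17, 77]
5. PUSH -45 -> [17, 77, -45]
6. DUP -> [17, 77, -45, -45]

[17, 77, -45, -45]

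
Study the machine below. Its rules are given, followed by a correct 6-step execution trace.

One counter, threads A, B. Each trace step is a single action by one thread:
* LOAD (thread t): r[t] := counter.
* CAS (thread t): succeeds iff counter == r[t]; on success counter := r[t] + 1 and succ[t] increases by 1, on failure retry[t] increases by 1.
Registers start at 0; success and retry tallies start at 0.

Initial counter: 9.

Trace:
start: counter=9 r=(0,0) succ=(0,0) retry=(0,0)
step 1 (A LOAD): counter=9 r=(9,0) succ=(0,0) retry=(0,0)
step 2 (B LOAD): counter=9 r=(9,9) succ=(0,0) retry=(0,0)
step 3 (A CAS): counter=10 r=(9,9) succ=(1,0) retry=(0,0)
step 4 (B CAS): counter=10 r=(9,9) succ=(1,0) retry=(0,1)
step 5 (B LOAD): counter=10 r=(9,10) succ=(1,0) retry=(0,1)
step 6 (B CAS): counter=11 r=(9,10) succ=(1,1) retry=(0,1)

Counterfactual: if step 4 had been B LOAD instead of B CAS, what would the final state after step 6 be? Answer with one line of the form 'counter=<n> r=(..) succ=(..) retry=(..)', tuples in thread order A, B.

(re-executing from step 4 with the substitution; state before step 4: counter=10 r=(9,9) succ=(1,0) retry=(0,0))
step 4 (B LOAD): counter=10 r=(9,10) succ=(1,0) retry=(0,0)
step 5 (B LOAD): counter=10 r=(9,10) succ=(1,0) retry=(0,0)
step 6 (B CAS): counter=11 r=(9,10) succ=(1,1) retry=(0,0)

counter=11 r=(9,10) succ=(1,1) retry=(0,0)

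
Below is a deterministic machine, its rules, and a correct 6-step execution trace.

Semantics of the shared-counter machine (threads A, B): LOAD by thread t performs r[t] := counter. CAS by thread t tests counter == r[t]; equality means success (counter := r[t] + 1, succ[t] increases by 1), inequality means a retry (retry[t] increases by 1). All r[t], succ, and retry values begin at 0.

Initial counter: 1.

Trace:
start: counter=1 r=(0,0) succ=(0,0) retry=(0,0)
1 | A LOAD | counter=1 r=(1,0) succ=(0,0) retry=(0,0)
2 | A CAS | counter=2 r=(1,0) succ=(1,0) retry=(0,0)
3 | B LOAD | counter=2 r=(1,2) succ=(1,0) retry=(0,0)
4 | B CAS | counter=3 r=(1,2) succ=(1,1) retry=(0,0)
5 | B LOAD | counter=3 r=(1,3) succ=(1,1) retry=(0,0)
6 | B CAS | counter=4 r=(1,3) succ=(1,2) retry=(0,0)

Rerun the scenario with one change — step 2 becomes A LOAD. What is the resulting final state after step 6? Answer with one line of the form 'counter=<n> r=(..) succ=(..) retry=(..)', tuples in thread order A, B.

(re-executing from step 2 with the substitution; state before step 2: counter=1 r=(1,0) succ=(0,0) retry=(0,0))
2 | A LOAD | counter=1 r=(1,0) succ=(0,0) retry=(0,0)
3 | B LOAD | counter=1 r=(1,1) succ=(0,0) retry=(0,0)
4 | B CAS | counter=2 r=(1,1) succ=(0,1) retry=(0,0)
5 | B LOAD | counter=2 r=(1,2) succ=(0,1) retry=(0,0)
6 | B CAS | counter=3 r=(1,2) succ=(0,2) retry=(0,0)

counter=3 r=(1,2) succ=(0,2) retry=(0,0)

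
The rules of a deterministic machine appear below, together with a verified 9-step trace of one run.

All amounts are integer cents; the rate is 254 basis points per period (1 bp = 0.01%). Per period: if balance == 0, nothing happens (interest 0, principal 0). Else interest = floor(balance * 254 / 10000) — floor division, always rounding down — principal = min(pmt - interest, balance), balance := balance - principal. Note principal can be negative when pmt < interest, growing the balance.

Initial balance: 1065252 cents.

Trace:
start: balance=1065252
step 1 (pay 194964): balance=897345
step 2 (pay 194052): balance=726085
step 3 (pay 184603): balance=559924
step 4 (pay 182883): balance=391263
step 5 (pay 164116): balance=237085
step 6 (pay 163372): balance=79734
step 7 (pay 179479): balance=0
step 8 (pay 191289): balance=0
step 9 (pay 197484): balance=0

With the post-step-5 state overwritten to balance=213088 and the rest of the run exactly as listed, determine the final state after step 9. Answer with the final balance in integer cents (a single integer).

state after step 5 := balance=213088
step 6 (pay 163372): balance=55128
step 7 (pay 179479): balance=0
step 8 (pay 191289): balance=0
step 9 (pay 197484): balance=0

0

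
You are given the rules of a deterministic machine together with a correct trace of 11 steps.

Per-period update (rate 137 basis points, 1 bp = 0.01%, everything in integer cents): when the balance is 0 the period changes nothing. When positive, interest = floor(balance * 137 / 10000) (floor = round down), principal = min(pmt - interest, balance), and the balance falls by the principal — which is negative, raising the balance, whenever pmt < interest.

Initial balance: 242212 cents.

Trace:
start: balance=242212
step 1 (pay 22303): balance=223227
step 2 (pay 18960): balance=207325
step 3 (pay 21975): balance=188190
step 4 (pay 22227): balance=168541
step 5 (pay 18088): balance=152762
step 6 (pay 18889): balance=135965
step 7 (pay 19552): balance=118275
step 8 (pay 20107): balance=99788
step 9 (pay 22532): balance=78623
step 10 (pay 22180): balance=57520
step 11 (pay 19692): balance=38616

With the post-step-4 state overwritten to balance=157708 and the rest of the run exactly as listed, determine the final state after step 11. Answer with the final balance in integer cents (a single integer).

state after step 4 := balance=157708
step 5 (pay 18088): balance=141780
step 6 (pay 18889): balance=124833
step 7 (pay 19552): balance=106991
step 8 (pay 20107): balance=88349
step 9 (pay 22532): balance=67027
step 10 (pay 22180): balance=45765
step 11 (pay 19692): balance=26699

26699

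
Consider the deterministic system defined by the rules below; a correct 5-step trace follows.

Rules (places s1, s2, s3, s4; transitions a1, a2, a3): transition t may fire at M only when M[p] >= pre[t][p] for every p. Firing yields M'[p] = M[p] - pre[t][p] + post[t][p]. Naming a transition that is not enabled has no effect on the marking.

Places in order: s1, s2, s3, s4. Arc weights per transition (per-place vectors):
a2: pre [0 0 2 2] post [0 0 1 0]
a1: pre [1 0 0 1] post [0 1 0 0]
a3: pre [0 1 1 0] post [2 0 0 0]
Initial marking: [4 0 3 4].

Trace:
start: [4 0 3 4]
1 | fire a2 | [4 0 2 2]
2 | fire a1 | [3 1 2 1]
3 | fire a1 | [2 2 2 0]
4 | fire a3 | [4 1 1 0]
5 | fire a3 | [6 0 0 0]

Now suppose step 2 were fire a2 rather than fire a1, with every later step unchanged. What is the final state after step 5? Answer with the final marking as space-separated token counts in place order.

(re-executing from step 2 with the substitution; state before step 2: [4 0 2 2])
2 | fire a2 | [4 0 1 0]
3 | fire a1 | [4 0 1 0]
4 | fire a3 | [4 0 1 0]
5 | fire a3 | [4 0 1 0]

4 0 1 0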